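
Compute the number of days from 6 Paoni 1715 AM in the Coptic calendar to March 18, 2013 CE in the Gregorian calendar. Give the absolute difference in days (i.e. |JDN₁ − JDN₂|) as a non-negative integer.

JDN of the first date = 2451343.
JDN of the second date = 2456370.
|2456370 − 2451343| = 5027.

5027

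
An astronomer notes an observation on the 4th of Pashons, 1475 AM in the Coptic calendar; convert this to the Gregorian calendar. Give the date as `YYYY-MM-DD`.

Julian Day Number of the source date = 2363651.
Converting JDN 2363651 to the Gregorian calendar gives 10 May 1759 CE.

1759-05-10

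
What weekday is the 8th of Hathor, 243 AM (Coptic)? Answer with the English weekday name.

This is JDN 1913487 (6 November 526 Gregorian).
JDN 1913487 mod 7 = 2, and JDN 0 was a Monday, so this is a Wednesday.

Wednesday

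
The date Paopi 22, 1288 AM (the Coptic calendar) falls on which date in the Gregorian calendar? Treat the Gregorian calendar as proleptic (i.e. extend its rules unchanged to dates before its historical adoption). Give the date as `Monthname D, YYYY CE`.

October 30, 1571 CE

Both dates share Julian Day Number 2295158; in the Gregorian calendar that is 30 October 1571 CE.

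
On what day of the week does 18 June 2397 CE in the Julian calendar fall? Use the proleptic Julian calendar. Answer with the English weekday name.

Equivalently 4 July 2397 Gregorian, JDN 2596731.
Since JDN mod 7 = 4 (0 = Monday), the day is Friday.

Friday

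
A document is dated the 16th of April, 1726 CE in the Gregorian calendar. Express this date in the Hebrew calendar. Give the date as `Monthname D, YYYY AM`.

Both dates share Julian Day Number 2351574; in the Hebrew calendar that is 15 Nisan 5486 AM.

Nisan 15, 5486 AM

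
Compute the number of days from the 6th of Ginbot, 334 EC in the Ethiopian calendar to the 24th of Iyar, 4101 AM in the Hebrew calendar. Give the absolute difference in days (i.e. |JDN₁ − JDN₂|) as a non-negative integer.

369

JDN of the first date = 1846094.
JDN of the second date = 1845725.
|1845725 − 1846094| = 369.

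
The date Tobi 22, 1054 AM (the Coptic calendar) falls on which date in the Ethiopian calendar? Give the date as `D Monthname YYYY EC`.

22 Tir 1330 EC

Both dates share Julian Day Number 2209779; in the Ethiopian calendar that is 22 Tir 1330 EC.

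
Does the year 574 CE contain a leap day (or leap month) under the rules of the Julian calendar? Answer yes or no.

no

574 mod 4 = 2, so it is a common year in the Julian calendar.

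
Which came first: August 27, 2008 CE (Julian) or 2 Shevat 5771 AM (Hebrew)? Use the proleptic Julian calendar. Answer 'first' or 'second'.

First date → JDN 2454719; second date → JDN 2455569.
JDN 2454719 < JDN 2455569, so the first date is earlier.

first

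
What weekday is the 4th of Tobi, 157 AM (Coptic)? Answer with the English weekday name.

Monday

Equivalently 31 December 440 Gregorian, JDN 1882132.
1882132 ≡ 0 (mod 7); counting from Monday = 0 gives Monday.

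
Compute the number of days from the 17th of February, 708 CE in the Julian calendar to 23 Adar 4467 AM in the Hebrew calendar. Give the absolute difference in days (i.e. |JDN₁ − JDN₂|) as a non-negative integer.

JDN of the first date = 1979702.
JDN of the second date = 1979351.
|1979351 − 1979702| = 351.

351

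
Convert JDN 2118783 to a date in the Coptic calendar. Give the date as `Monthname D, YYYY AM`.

The proleptic Gregorian equivalent of JDN 2118783 is 5 December 1088.
In the Coptic calendar that day is Koiak 3, 805 AM.

Koiak 3, 805 AM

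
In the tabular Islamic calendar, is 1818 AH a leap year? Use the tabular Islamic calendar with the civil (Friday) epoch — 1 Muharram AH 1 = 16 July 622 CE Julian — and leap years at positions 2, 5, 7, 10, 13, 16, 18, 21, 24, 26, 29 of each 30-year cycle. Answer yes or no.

yes

Year 1818 AH is year 18 of its 30-year cycle; leap positions are 2, 5, 7, 10, 13, 16, 18, 21, 24, 26, 29, so it is a leap year (355 days).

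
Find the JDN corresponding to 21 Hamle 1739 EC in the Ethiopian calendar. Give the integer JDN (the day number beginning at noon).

Equivalently 26 July 1747 (Gregorian).
JDN 2451545 is 1 January 2000 CE (Gregorian); the target day is −92200 days from there, so JDN = 2359345.

2359345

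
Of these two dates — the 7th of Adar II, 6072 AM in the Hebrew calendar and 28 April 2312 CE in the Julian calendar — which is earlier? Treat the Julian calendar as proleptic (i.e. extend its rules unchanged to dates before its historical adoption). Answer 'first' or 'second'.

first

The two dates have Julian Day Numbers 2565576 and 2565634 respectively.
Since 2565576 < 2565634, the first date comes first.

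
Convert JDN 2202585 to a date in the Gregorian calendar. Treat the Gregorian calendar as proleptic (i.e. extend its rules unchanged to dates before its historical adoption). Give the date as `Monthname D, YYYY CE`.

JDN 2451545 is 1 Jan 2000; 2202585 is −248960 days from there.

May 16, 1318 CE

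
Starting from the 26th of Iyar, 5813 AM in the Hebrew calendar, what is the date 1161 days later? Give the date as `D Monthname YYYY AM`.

5 Av 5816 AM

JDN of the 26th of Iyar, 5813 AM = 2471037.
2471037 + 1161 = 2472198.
JDN 2472198 in the Hebrew calendar is 5 Av 5816 AM.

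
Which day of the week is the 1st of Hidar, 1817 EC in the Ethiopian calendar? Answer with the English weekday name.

Equivalently 9 November 1824 Gregorian, JDN 2387575.
JDN 2387575 mod 7 = 1, and JDN 0 was a Monday, so this is a Tuesday.

Tuesday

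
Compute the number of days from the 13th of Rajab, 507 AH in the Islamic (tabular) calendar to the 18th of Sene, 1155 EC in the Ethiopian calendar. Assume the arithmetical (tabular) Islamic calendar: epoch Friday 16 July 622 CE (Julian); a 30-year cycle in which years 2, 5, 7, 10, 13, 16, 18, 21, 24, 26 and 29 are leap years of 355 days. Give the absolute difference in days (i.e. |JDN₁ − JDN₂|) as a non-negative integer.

JDN of the first date = 2127939.
JDN of the second date = 2146006.
|2146006 − 2127939| = 18067.

18067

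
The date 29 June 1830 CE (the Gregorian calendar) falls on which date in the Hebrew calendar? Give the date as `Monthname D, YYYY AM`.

Tammuz 8, 5590 AM

Both dates share Julian Day Number 2389633; in the Hebrew calendar that is 8 Tammuz 5590 AM.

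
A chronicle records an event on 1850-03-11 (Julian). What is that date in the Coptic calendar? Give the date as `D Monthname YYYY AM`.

Both dates share Julian Day Number 2396840; in the Coptic calendar that is 15 Paremhat 1566 AM.

15 Paremhat 1566 AM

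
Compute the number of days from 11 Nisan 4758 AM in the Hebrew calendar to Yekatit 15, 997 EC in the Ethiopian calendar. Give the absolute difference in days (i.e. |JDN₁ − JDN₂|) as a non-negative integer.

2497

JDN of the first date = 2085677.
JDN of the second date = 2088174.
|2088174 − 2085677| = 2497.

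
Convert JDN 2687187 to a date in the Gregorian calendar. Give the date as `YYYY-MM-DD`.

JDN 2451545 is 1 Jan 2000; 2687187 is +235642 days from there.

2645-03-02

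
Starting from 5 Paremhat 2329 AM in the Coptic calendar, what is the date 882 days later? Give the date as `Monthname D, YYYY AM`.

Mesori 7, 2331 AM

JDN of 5 Paremhat 2329 AM = 2675516.
2675516 + 882 = 2676398.
JDN 2676398 in the Coptic calendar is Mesori 7, 2331 AM.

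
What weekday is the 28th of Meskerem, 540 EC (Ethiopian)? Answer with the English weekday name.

Thursday

This is JDN 1921118 (28 September 547 Gregorian).
Since JDN mod 7 = 3 (0 = Monday), the day is Thursday.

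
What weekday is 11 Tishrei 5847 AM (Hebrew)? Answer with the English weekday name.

In the Gregorian calendar this is 19 September 2086 (JDN 2483218).
Since JDN mod 7 = 3 (0 = Monday), the day is Thursday.

Thursday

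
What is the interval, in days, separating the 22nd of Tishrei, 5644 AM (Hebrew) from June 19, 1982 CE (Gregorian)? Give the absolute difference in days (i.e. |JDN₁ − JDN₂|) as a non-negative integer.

JDN of the first date = 2409107.
JDN of the second date = 2445140.
|2445140 − 2409107| = 36033.

36033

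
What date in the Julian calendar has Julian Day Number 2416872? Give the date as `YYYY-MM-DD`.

JDN 2416872 is 26 January 1905 in the Gregorian calendar.
In the Julian calendar that day is 1905-01-13.

1905-01-13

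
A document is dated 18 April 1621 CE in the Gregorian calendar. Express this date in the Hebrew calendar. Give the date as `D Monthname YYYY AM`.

27 Nisan 5381 AM

Both dates share Julian Day Number 2313226; in the Hebrew calendar that is 27 Nisan 5381 AM.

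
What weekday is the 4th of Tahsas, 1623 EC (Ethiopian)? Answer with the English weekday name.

Tuesday

Equivalently 10 December 1630 Gregorian, JDN 2316749.
JDN 2316749 mod 7 = 1, and JDN 0 was a Monday, so this is a Tuesday.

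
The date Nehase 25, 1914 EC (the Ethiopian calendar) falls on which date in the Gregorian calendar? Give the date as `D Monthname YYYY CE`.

31 August 1922 CE

Both dates share Julian Day Number 2423298; in the Gregorian calendar that is 31 August 1922 CE.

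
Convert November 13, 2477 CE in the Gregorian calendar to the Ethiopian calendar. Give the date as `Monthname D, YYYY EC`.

Julian Day Number of the source date = 2626083.
Converting JDN 2626083 to the Ethiopian calendar gives 1 Hidar 2470 EC.

Hidar 1, 2470 EC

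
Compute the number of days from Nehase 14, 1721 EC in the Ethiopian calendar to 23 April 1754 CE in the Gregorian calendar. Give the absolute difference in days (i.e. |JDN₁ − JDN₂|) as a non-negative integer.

JDN of the first date = 2352794.
JDN of the second date = 2361808.
|2361808 − 2352794| = 9014.

9014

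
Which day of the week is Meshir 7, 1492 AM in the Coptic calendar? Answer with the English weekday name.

Tuesday

Equivalently 13 February 1776 Gregorian, JDN 2369774.
Since JDN mod 7 = 1 (0 = Monday), the day is Tuesday.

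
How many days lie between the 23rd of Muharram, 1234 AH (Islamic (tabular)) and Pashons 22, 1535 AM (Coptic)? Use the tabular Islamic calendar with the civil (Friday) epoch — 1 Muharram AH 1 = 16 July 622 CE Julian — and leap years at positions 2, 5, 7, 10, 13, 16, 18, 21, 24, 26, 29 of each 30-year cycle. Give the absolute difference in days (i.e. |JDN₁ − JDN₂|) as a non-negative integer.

188

JDN of the first date = 2385396.
JDN of the second date = 2385584.
|2385584 − 2385396| = 188.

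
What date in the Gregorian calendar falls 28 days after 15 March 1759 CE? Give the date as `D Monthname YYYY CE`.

12 April 1759 CE

JDN of 15 March 1759 CE = 2363595.
2363595 + 28 = 2363623.
JDN 2363623 in the Gregorian calendar is 12 April 1759 CE.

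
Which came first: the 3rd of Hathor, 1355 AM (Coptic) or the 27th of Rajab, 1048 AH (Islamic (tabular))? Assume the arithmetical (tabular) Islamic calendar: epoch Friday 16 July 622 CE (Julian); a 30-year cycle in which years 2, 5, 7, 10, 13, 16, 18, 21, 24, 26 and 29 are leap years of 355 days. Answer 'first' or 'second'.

first

The two dates have Julian Day Numbers 2319640 and 2319665 respectively.
Since 2319640 < 2319665, the first date comes first.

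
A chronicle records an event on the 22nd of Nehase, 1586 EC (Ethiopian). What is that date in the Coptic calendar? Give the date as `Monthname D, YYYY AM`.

The source date corresponds to 25 August 1594 in the Gregorian calendar (JDN 2303493).
That day falls on 22 Mesori 1310 AM in the Coptic calendar.

Mesori 22, 1310 AM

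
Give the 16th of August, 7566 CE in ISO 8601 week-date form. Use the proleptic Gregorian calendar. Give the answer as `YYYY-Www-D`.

7566-W33-2

The weekday is Tuesday (ISO weekday 2).
That Tuesday belongs to ISO week 33 of ISO year 7566.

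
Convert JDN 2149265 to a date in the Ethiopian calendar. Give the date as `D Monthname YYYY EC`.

19 Ginbot 1164 EC

The proleptic Gregorian equivalent of JDN 2149265 is 21 May 1172.
In the Ethiopian calendar that day is 19 Ginbot 1164 EC.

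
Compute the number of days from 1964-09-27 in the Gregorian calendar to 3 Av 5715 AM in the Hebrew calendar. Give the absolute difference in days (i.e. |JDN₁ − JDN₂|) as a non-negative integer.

First date → JDN 2438666; second date → JDN 2435311.
The interval is |2438666 − 2435311| = 3355 days.

3355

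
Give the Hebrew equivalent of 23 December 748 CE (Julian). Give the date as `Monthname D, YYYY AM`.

Both dates share Julian Day Number 1994622; in the Hebrew calendar that is 27 Tevet 4509 AM.

Tevet 27, 4509 AM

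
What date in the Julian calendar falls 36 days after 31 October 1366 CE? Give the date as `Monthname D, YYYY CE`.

December 6, 1366 CE

Counting 36 days forward from JDN 2220293 reaches JDN 2220329, which is December 6, 1366 CE.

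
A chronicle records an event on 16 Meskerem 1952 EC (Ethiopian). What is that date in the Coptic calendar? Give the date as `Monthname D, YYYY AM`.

Thout 16, 1676 AM

The source date corresponds to 27 September 1959 in the Gregorian calendar (JDN 2436839).
That day falls on 16 Thout 1676 AM in the Coptic calendar.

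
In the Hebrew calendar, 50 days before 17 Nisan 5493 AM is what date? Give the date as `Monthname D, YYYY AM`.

Shevat 26, 5493 AM

Counting 50 days back from JDN 2354117 reaches JDN 2354067, which is Shevat 26, 5493 AM.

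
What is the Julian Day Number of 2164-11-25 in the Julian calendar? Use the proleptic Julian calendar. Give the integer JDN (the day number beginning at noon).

In the Gregorian calendar the same day is 9 December 2164.
JDN 2451545 is 1 January 2000 CE (Gregorian); the target day is +60243 days from there, so JDN = 2511788.

2511788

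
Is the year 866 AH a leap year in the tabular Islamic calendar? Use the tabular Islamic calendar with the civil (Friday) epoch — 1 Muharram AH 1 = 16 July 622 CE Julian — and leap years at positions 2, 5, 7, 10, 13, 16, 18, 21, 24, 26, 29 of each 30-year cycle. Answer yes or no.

yes

Year 866 AH is year 26 of its 30-year cycle; leap positions are 2, 5, 7, 10, 13, 16, 18, 21, 24, 26, 29, so it is a leap year (355 days).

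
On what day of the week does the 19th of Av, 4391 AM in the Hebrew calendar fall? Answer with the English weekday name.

Tuesday

Equivalently 26 July 631 Gregorian, JDN 1951734.
Since JDN mod 7 = 1 (0 = Monday), the day is Tuesday.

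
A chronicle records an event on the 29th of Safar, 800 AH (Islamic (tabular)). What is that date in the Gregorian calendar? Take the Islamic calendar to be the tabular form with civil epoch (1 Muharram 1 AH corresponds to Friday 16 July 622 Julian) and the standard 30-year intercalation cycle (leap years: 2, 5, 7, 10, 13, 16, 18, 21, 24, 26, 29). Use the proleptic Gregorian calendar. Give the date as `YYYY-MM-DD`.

1397-11-29

Both dates share Julian Day Number 2231637; in the Gregorian calendar that is 29 November 1397 CE.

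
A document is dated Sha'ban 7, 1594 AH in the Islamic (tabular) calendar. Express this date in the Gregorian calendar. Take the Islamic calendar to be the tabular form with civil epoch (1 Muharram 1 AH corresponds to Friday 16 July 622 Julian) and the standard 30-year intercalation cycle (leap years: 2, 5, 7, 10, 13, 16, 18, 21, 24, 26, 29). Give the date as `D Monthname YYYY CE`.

10 September 2168 CE

Both dates share Julian Day Number 2513159; in the Gregorian calendar that is 10 September 2168 CE.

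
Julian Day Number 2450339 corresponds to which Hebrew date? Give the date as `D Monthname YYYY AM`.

JDN 2450339 is 12 September 1996 in the Gregorian calendar.
In the Hebrew calendar that day is 28 Elul 5756 AM.

28 Elul 5756 AM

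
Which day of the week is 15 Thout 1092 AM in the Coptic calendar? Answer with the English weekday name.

Thursday

In the proleptic Gregorian calendar this is 21 September 1375 (JDN 2223532).
2223532 ≡ 3 (mod 7); counting from Monday = 0 gives Thursday.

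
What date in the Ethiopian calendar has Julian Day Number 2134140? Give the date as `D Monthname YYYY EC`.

JDN 2134140 is 23 December 1130 in the proleptic Gregorian calendar.
In the Ethiopian calendar that day is 20 Tahsas 1123 EC.

20 Tahsas 1123 EC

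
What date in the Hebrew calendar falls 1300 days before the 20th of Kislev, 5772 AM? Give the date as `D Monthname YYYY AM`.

JDN of the 20th of Kislev, 5772 AM = 2455912.
2455912 − 1300 = 2454612.
JDN 2454612 in the Hebrew calendar is 20 Iyar 5768 AM.

20 Iyar 5768 AM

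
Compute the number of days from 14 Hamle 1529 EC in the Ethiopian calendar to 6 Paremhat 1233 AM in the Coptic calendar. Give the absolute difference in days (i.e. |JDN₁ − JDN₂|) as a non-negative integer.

JDN of the first date = 2282636.
JDN of the second date = 2275203.
|2275203 − 2282636| = 7433.

7433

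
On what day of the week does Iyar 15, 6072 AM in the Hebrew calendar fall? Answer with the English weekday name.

Equivalently 23 May 2312 Gregorian, JDN 2565643.
2565643 ≡ 3 (mod 7); counting from Monday = 0 gives Thursday.

Thursday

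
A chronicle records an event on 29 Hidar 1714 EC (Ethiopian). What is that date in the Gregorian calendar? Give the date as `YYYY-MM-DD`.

1721-12-06

Both dates share Julian Day Number 2349982; in the Gregorian calendar that is 6 December 1721 CE.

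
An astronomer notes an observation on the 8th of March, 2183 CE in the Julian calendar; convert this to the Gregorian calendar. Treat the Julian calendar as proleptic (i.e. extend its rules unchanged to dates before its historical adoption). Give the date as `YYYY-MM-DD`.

At this point the Julian calendar is 14 days behind the Gregorian.
8 March 2183 Julian + 14 days → 22 March 2183 Gregorian.

2183-03-22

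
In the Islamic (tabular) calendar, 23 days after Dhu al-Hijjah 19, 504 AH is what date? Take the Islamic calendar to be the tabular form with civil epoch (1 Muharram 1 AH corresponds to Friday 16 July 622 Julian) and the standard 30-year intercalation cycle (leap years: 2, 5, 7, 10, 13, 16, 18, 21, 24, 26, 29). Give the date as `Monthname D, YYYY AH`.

The starting date is JDN 2127029; 2127029 + 23 = 2127052.
JDN 2127052 corresponds to Muharram 12, 505 AH.

Muharram 12, 505 AH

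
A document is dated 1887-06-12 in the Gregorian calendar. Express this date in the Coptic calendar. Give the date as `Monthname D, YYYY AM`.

Julian Day Number of the source date = 2410435.
Converting JDN 2410435 to the Coptic calendar gives 6 Paoni 1603 AM.

Paoni 6, 1603 AM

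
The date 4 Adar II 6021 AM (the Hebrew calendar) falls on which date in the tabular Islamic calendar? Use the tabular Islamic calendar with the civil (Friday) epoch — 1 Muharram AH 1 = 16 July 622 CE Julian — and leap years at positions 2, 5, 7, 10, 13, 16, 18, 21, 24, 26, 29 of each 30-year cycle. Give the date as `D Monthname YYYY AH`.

4 Dhu al-Hijjah 1689 AH

Julian Day Number of the source date = 2546939.
Converting JDN 2546939 to the tabular Islamic calendar gives 4 Dhu al-Hijjah 1689 AH.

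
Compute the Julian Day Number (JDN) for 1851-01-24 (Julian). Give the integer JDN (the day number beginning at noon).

2397159

In the Gregorian calendar the same day is 5 February 1851.
JDN 2400001 is 17 November 1858 CE (Gregorian), MJD 0; the target day is −2842 days from there, so JDN = 2397159.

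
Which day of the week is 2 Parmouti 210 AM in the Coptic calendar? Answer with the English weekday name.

Monday

In the proleptic Gregorian calendar this is 29 March 494 (JDN 1901578).
1901578 ≡ 0 (mod 7); counting from Monday = 0 gives Monday.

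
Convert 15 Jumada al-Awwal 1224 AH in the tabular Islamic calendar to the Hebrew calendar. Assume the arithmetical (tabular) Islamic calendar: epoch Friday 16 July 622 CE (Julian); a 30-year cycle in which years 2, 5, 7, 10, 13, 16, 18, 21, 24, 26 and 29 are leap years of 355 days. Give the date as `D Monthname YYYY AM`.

The source date corresponds to 28 June 1809 in the Gregorian calendar (JDN 2381962).
That day falls on 14 Tammuz 5569 AM in the Hebrew calendar.

14 Tammuz 5569 AM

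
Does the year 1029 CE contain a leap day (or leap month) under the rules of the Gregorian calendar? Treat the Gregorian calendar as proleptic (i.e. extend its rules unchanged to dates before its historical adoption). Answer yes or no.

no

1029 is not divisible by 4, so it is a common year.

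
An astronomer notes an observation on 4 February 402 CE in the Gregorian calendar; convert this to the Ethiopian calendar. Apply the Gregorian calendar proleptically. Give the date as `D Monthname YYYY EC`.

Julian Day Number of the source date = 1867922.
Converting JDN 1867922 to the Ethiopian calendar gives 9 Yekatit 394 EC.

9 Yekatit 394 EC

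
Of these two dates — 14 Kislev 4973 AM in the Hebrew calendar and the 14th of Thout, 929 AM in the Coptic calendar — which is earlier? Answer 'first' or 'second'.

second

First date → JDN 2164055; second date → JDN 2163995.
JDN 2163995 < JDN 2164055, so the second date is earlier.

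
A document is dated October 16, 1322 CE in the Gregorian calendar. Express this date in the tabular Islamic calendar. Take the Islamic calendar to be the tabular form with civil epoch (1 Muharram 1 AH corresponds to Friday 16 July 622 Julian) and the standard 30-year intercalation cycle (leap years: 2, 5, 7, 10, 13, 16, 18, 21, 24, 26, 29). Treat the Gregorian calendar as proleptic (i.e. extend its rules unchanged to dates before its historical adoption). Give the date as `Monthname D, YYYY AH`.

Ramadan 26, 722 AH

Julian Day Number of the source date = 2204199.
Converting JDN 2204199 to the tabular Islamic calendar gives 26 Ramadan 722 AH.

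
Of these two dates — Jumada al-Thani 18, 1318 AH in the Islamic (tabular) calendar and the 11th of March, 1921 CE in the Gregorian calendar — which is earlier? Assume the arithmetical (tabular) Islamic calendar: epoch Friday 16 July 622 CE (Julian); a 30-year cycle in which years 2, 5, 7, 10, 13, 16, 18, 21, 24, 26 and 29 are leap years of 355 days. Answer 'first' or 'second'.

first

The two dates have Julian Day Numbers 2415306 and 2422760 respectively.
Since 2415306 < 2422760, the first date comes first.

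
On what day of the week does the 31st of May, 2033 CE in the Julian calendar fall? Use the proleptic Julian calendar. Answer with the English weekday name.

Monday

Equivalently 13 June 2033 Gregorian, JDN 2463762.
2463762 ≡ 0 (mod 7); counting from Monday = 0 gives Monday.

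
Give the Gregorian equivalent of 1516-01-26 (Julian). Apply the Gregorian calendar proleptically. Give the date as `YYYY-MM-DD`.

The Julian–Gregorian offset here is 10 days (Julian trailing).
26 January 1516 Julian + 10 days → 5 February 1516 Gregorian.

1516-02-05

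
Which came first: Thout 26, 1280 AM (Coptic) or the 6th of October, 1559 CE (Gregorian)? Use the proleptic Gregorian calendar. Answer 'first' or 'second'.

second

Converting both to JDN: 2292210 vs 2290751; the smaller is the second.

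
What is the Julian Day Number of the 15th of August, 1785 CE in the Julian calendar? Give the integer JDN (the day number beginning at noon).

2373256

Equivalently 26 August 1785 (Gregorian).
JDN 2451545 is 1 January 2000 CE (Gregorian); the target day is −78289 days from there, so JDN = 2373256.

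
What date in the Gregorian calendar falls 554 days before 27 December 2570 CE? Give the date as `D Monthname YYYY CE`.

21 June 2569 CE

The starting date is JDN 2660094; 2660094 − 554 = 2659540.
JDN 2659540 corresponds to 21 June 2569 CE.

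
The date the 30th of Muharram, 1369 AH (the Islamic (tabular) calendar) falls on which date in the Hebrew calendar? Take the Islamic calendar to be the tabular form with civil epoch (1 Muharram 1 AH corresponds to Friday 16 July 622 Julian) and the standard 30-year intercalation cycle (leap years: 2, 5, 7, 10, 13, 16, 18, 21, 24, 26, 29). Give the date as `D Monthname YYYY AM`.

1 Kislev 5710 AM

Julian Day Number of the source date = 2433243.
Converting JDN 2433243 to the Hebrew calendar gives 1 Kislev 5710 AM.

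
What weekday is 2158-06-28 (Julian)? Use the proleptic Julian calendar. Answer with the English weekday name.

Wednesday

In the Gregorian calendar this is 12 July 2158 (JDN 2509446).
2509446 ≡ 2 (mod 7); counting from Monday = 0 gives Wednesday.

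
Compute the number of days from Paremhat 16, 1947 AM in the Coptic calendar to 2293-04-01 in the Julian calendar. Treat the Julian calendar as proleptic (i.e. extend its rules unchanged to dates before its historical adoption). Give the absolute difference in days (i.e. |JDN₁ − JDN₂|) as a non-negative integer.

First date → JDN 2536001; second date → JDN 2558667.
The interval is |2536001 − 2558667| = 22666 days.

22666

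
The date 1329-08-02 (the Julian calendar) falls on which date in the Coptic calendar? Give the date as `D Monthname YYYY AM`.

9 Mesori 1045 AM

Both dates share Julian Day Number 2206689; in the Coptic calendar that is 9 Mesori 1045 AM.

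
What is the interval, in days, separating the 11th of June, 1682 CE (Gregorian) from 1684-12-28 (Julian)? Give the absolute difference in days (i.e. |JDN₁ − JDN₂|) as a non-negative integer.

941

JDN of the first date = 2335560.
JDN of the second date = 2336501.
|2336501 − 2335560| = 941.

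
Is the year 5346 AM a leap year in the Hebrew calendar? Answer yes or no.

no

Hebrew year 5346 is year 7 of its 19-year Metonic cycle; leap years are at positions 3, 6, 8, 11, 14, 17, 19, so it is a common year (12 months).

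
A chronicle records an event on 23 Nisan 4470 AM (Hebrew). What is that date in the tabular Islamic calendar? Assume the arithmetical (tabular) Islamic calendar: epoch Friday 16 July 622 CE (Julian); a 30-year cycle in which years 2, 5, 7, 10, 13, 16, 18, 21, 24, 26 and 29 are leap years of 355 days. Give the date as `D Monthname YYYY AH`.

22 Jumada al-Awwal 91 AH

The source date corresponds to 1 April 710 in the proleptic Gregorian calendar (JDN 1980472).
That day falls on 22 Jumada al-Awwal 91 AH in the tabular Islamic calendar.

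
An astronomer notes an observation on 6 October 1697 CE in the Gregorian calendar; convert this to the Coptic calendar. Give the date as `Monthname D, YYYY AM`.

Julian Day Number of the source date = 2341156.
Converting JDN 2341156 to the Coptic calendar gives 29 Thout 1414 AM.

Thout 29, 1414 AM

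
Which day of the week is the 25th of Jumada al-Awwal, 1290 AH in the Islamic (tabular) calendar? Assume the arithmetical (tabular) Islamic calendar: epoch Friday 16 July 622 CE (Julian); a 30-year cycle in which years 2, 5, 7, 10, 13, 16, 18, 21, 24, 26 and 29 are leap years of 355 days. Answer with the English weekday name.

Monday

This is JDN 2405361 (21 July 1873 Gregorian).
2405361 ≡ 0 (mod 7); counting from Monday = 0 gives Monday.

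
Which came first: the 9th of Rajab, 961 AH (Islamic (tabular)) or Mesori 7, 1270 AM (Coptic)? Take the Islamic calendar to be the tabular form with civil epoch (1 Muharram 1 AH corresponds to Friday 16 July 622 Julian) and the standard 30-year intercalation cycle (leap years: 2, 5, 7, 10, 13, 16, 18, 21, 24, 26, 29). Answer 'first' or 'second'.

First date → JDN 2288817; second date → JDN 2288868.
JDN 2288817 < JDN 2288868, so the first date is earlier.

first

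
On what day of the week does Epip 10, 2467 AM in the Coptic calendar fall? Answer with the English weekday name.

Equivalently 23 July 2751 Gregorian, JDN 2726045.
JDN 2726045 mod 7 = 0, and JDN 0 was a Monday, so this is a Monday.

Monday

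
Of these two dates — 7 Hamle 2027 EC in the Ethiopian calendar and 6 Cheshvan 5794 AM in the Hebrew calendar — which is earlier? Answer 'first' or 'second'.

second

The two dates have Julian Day Numbers 2464523 and 2463900 respectively.
Since 2463900 < 2464523, the second date comes first.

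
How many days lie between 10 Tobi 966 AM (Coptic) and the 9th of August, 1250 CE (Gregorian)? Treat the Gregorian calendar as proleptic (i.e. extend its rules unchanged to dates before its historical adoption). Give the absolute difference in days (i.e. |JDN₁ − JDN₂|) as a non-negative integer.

209

First date → JDN 2177625; second date → JDN 2177834.
The interval is |2177625 − 2177834| = 209 days.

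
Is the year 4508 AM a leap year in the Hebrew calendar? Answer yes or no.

Hebrew year 4508 is year 5 of its 19-year Metonic cycle; leap years are at positions 3, 6, 8, 11, 14, 17, 19, so it is a common year (12 months).

no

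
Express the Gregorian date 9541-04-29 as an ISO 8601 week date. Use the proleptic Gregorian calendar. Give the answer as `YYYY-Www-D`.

9541-W18-2

The weekday is Tuesday (ISO weekday 2).
That Tuesday belongs to ISO week 18 of ISO year 9541.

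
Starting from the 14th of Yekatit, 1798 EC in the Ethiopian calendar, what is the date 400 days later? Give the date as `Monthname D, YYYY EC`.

JDN of the 14th of Yekatit, 1798 EC = 2380738.
2380738 + 400 = 2381138.
JDN 2381138 in the Ethiopian calendar is Megabit 19, 1799 EC.

Megabit 19, 1799 EC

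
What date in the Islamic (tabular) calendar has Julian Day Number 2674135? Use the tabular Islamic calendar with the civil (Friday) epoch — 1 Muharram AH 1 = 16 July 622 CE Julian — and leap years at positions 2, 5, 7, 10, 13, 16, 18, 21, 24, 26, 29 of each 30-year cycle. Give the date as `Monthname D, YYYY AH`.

JDN 2674135 is 7 June 2609 in the Gregorian calendar.
In the tabular Islamic calendar that day is Dhu al-Qa'dah 12, 2048 AH.

Dhu al-Qa'dah 12, 2048 AH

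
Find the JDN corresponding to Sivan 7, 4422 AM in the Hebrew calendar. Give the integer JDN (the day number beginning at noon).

1963003

In the proleptic Gregorian calendar the same day is 2 June 662.
JDN 2451545 is 1 January 2000 CE (Gregorian); the target day is −488542 days from there, so JDN = 1963003.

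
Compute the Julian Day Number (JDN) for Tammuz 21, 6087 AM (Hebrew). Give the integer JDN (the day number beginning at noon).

In the Gregorian calendar the same day is 11 July 2327.
JDN 2451545 is 1 January 2000 CE (Gregorian); the target day is +119625 days from there, so JDN = 2571170.

2571170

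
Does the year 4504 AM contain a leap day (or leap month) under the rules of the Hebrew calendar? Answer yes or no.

Hebrew year 4504 is year 1 of its 19-year Metonic cycle; leap years are at positions 3, 6, 8, 11, 14, 17, 19, so it is a common year (12 months).

no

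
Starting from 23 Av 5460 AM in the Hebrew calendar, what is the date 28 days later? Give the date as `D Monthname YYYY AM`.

The starting date is JDN 2342192; 2342192 + 28 = 2342220.
JDN 2342220 corresponds to 21 Elul 5460 AM.

21 Elul 5460 AM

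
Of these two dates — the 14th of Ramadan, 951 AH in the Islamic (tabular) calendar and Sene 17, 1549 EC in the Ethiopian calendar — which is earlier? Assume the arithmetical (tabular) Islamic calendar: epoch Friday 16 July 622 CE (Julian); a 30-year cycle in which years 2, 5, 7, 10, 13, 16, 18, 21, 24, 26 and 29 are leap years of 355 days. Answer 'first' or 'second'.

Converting both to JDN: 2285337 vs 2289914; the smaller is the first.

first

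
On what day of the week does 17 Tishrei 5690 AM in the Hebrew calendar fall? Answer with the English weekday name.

Monday

In the Gregorian calendar this is 21 October 1929 (JDN 2425906).
Since JDN mod 7 = 0 (0 = Monday), the day is Monday.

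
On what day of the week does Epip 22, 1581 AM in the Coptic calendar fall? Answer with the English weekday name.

This is JDN 2402446 (28 July 1865 Gregorian).
JDN 2402446 mod 7 = 4, and JDN 0 was a Monday, so this is a Friday.

Friday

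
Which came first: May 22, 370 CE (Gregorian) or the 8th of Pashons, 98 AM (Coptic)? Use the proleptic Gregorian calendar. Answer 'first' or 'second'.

The two dates have Julian Day Numbers 1856341 and 1860706 respectively.
Since 1856341 < 1860706, the first date comes first.

first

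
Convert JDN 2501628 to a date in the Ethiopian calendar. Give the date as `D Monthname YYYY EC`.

6 Yekatit 2129 EC

The Gregorian equivalent of JDN 2501628 is 14 February 2137.
In the Ethiopian calendar that day is 6 Yekatit 2129 EC.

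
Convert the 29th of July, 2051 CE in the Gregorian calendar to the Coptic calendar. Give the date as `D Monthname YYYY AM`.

Both dates share Julian Day Number 2470382; in the Coptic calendar that is 22 Epip 1767 AM.

22 Epip 1767 AM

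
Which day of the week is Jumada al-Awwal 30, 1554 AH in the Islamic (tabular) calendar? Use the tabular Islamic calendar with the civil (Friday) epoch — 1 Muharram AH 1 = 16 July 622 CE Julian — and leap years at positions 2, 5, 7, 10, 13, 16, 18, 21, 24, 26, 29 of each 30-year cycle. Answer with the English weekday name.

In the Gregorian calendar this is 14 September 2129 (JDN 2498918).
2498918 ≡ 2 (mod 7); counting from Monday = 0 gives Wednesday.

Wednesday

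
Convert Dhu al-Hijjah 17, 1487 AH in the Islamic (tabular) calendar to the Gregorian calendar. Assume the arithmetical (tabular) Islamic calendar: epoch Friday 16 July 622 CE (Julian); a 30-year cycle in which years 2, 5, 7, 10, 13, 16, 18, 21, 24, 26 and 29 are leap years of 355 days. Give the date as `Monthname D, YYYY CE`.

March 25, 2065 CE

Julian Day Number of the source date = 2475370.
Converting JDN 2475370 to the Gregorian calendar gives 25 March 2065 CE.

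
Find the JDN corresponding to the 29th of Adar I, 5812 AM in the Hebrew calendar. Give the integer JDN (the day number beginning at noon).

2470597

In the Gregorian calendar the same day is 29 February 2052.
JDN 2400001 is 17 November 1858 CE (Gregorian), MJD 0; the target day is +70596 days from there, so JDN = 2470597.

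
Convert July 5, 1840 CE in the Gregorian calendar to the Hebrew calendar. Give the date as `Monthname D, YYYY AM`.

Julian Day Number of the source date = 2393292.
Converting JDN 2393292 to the Hebrew calendar gives 4 Tammuz 5600 AM.

Tammuz 4, 5600 AM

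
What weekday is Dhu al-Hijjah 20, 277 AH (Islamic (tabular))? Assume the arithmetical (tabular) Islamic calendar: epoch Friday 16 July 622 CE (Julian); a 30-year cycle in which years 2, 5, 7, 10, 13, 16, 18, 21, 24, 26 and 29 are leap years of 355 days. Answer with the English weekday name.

In the proleptic Gregorian calendar this is 8 April 891 (JDN 2046589).
JDN 2046589 mod 7 = 6, and JDN 0 was a Monday, so this is a Sunday.

Sunday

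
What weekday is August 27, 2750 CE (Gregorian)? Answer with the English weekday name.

Sunday

Since JDN mod 7 = 6 (0 = Monday), the day is Sunday.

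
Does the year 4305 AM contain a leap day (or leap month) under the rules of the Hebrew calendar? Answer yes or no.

Hebrew year 4305 is year 11 of its 19-year Metonic cycle; leap years are at positions 3, 6, 8, 11, 14, 17, 19, so it is a leap year (13 months).

yes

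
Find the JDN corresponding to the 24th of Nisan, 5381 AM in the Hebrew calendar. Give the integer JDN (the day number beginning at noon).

In the Gregorian calendar the same day is 15 April 1621.
JDN 2400001 is 17 November 1858 CE (Gregorian), MJD 0; the target day is −86778 days from there, so JDN = 2313223.

2313223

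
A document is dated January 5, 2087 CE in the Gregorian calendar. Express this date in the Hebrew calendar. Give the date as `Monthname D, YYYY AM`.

Shevat 2, 5847 AM

Both dates share Julian Day Number 2483326; in the Hebrew calendar that is 2 Shevat 5847 AM.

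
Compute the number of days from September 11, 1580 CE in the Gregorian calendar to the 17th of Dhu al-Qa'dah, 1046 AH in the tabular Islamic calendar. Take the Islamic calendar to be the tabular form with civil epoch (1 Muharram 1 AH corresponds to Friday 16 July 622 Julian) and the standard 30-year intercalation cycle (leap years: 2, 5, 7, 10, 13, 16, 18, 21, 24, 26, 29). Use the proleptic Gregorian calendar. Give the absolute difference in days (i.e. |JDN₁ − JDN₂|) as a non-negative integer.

JDN of the first date = 2298397.
JDN of the second date = 2319064.
|2319064 − 2298397| = 20667.

20667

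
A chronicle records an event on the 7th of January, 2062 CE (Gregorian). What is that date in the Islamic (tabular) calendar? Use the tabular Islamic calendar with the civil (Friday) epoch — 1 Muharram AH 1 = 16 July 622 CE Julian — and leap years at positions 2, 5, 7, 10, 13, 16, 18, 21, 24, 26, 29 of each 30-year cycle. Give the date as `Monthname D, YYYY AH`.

Julian Day Number of the source date = 2474197.
Converting JDN 2474197 to the tabular Islamic calendar gives 25 Sha'ban 1484 AH.

Sha'ban 25, 1484 AH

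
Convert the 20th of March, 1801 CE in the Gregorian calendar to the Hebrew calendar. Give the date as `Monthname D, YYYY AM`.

Both dates share Julian Day Number 2378940; in the Hebrew calendar that is 6 Nisan 5561 AM.

Nisan 6, 5561 AM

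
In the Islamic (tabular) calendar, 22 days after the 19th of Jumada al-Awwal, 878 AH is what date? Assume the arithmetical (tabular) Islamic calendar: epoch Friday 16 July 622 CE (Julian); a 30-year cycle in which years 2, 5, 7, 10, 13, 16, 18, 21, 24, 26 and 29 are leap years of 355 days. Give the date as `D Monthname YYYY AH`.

11 Jumada al-Thani 878 AH

JDN of the 19th of Jumada al-Awwal, 878 AH = 2259356.
2259356 + 22 = 2259378.
JDN 2259378 in the tabular Islamic calendar is 11 Jumada al-Thani 878 AH.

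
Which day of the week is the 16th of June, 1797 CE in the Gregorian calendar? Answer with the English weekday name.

JDN 2377568 mod 7 = 4, and JDN 0 was a Monday, so this is a Friday.

Friday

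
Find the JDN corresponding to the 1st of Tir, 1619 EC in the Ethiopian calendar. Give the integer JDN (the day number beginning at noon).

In the Gregorian calendar the same day is 6 January 1627.
JDN 2400001 is 17 November 1858 CE (Gregorian), MJD 0; the target day is −84686 days from there, so JDN = 2315315.

2315315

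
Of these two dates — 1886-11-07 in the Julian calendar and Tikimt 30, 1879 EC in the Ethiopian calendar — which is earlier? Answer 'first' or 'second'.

second

First date → JDN 2410230; second date → JDN 2410219.
JDN 2410219 < JDN 2410230, so the second date is earlier.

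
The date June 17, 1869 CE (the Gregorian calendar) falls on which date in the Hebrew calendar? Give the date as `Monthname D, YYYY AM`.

Tammuz 8, 5629 AM

Both dates share Julian Day Number 2403866; in the Hebrew calendar that is 8 Tammuz 5629 AM.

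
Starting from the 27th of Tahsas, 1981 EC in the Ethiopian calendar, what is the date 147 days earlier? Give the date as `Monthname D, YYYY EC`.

JDN of the 27th of Tahsas, 1981 EC = 2447532.
2447532 − 147 = 2447385.
JDN 2447385 in the Ethiopian calendar is Nehase 5, 1980 EC.

Nehase 5, 1980 EC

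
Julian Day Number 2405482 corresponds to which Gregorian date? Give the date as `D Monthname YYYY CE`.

19 November 1873 CE

JDN 2451545 is 1 Jan 2000; 2405482 is −46063 days from there.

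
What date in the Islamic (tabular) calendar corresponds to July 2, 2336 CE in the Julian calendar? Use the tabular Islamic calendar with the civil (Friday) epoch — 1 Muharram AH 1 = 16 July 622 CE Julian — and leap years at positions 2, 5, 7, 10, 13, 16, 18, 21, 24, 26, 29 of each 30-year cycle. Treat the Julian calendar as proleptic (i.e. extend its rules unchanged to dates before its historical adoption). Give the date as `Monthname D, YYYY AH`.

Sha'ban 7, 1767 AH

The source date corresponds to 18 July 2336 in the Gregorian calendar (JDN 2574465).
That day falls on 7 Sha'ban 1767 AH in the tabular Islamic calendar.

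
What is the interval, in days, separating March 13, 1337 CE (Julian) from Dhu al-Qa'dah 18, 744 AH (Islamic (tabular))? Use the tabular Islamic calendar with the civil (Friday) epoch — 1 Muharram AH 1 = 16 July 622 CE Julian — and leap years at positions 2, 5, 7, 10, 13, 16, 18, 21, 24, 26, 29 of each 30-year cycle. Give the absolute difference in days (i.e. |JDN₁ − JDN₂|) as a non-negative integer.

JDN of the first date = 2209469.
JDN of the second date = 2212046.
|2212046 − 2209469| = 2577.

2577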